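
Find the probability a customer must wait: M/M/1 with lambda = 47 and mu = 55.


P(wait) = rho = lambda/mu = 47/55 = 0.8545

0.8545


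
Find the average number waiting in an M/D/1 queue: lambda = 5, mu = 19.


M/D/1: Lq = rho^2 / (2*(1-rho)) where rho = 5/19; Lq = 0.05

0.05


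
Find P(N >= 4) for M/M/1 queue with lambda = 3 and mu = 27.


P(N >= 4) = rho^4 = (3/27)^4 = 0.0002

0.0002


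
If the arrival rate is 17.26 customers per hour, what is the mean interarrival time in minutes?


Mean interarrival time = 60/lambda = 60/17.26 = 3.48 minutes

3.48 minutes


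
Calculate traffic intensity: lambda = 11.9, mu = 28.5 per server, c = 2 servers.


rho = lambda / (c * mu) = 11.9 / (2 * 28.5) = 0.2088

0.2088


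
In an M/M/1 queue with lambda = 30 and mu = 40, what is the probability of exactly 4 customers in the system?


rho = 30/40; P(n) = (1-rho)*rho^n = (1-30/40)*(30/40)^4 = 0.0791

0.0791


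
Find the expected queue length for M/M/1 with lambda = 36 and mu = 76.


rho = 36/76; Lq = rho^2/(1-rho) = 0.43

0.43


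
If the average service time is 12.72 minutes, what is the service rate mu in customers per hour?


mu = 60 / avg_service_time = 60 / 12.72 = 4.72 per hour

4.72 per hour


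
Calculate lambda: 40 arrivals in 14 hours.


lambda = total arrivals / time = 40 / 14 = 2.86 per hour

2.86 per hour


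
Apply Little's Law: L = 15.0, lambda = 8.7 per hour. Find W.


W = L / lambda = 15.0 / 8.7 = 1.7241 hours

1.7241 hours


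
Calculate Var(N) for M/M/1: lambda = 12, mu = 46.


rho = 12/46; Var(N) = rho/(1-rho)^2 = 0.48

0.48


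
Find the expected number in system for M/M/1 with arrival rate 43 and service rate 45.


rho = 43/45; L = rho/(1-rho) = 21.5

21.5


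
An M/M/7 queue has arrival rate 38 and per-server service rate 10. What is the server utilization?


rho = lambda/(c*mu) = 38/(7*10) = 0.5429

0.5429


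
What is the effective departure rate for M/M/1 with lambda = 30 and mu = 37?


For a stable queue (lambda < mu), throughput = lambda = 30 per hour

30 per hour


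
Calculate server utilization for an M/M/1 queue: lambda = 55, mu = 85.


rho = lambda/mu = 55/85 = 0.6471

0.6471


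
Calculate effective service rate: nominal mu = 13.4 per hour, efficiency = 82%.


Effective rate = mu * efficiency = 13.4 * 0.82 = 10.99 per hour

10.99 per hour


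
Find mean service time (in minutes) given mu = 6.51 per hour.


Mean service time = 60/mu = 60/6.51 = 9.22 minutes

9.22 minutes


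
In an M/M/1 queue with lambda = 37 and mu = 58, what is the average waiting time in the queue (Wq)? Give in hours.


rho = 37/58; Wq = rho/(mu - lambda) = 0.0304 hours

0.0304 hours


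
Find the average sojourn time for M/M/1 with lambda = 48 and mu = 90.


W = 1/(mu - lambda) = 1/(90 - 48) = 0.0238 hours

0.0238 hours


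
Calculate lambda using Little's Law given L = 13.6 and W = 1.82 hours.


lambda = L / W = 13.6 / 1.82 = 7.47 per hour

7.47 per hour


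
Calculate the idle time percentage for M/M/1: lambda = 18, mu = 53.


Idle fraction = (1 - rho) * 100 = (1 - 18/53) * 100 = 66.0%

66.0%


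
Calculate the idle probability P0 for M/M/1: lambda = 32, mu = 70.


P0 = 1 - rho = 1 - 32/70 = 0.5429

0.5429


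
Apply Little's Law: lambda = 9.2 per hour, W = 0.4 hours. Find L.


L = lambda * W = 9.2 * 0.4 = 3.68

3.68


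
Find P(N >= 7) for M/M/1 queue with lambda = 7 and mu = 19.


P(N >= 7) = rho^7 = (7/19)^7 = 0.0009

0.0009


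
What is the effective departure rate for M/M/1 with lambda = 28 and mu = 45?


For a stable queue (lambda < mu), throughput = lambda = 28 per hour

28 per hour


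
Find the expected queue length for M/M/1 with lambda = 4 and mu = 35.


rho = 4/35; Lq = rho^2/(1-rho) = 0.01

0.01


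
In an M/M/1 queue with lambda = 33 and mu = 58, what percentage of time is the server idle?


Idle fraction = (1 - rho) * 100 = (1 - 33/58) * 100 = 43.1%

43.1%


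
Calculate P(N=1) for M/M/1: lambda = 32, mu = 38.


rho = 32/38; P(n) = (1-rho)*rho^n = (1-32/38)*(32/38)^1 = 0.133

0.133


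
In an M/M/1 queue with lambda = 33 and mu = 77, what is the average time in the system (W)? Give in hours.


W = 1/(mu - lambda) = 1/(77 - 33) = 0.0227 hours

0.0227 hours


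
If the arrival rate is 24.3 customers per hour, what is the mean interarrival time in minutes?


Mean interarrival time = 60/lambda = 60/24.3 = 2.47 minutes

2.47 minutes


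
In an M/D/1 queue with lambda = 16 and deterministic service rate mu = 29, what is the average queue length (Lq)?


M/D/1: Lq = rho^2 / (2*(1-rho)) where rho = 16/29; Lq = 0.34

0.34


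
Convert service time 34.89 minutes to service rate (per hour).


mu = 60 / avg_service_time = 60 / 34.89 = 1.72 per hour

1.72 per hour


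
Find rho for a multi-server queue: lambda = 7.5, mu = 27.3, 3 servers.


rho = lambda / (c * mu) = 7.5 / (3 * 27.3) = 0.0916

0.0916


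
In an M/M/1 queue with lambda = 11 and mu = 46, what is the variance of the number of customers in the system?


rho = 11/46; Var(N) = rho/(1-rho)^2 = 0.41

0.41


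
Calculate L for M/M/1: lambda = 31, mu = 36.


rho = 31/36; L = rho/(1-rho) = 6.2

6.2


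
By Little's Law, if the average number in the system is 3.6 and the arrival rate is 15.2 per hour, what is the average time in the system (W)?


W = L / lambda = 3.6 / 15.2 = 0.2368 hours

0.2368 hours


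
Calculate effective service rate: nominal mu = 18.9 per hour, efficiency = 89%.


Effective rate = mu * efficiency = 18.9 * 0.89 = 16.82 per hour

16.82 per hour


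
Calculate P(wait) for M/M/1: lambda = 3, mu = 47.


P(wait) = rho = lambda/mu = 3/47 = 0.0638

0.0638


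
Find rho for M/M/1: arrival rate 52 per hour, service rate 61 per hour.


rho = lambda/mu = 52/61 = 0.8525

0.8525


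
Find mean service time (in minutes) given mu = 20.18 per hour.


Mean service time = 60/mu = 60/20.18 = 2.97 minutes

2.97 minutes


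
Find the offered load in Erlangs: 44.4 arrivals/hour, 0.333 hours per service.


Offered load a = lambda * E[S] = 44.4 * 0.333 = 14.79 Erlangs

14.79 Erlangs


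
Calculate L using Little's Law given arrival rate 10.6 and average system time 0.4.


L = lambda * W = 10.6 * 0.4 = 4.24

4.24


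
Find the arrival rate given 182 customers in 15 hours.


lambda = total arrivals / time = 182 / 15 = 12.13 per hour

12.13 per hour


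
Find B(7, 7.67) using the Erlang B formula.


B(N,A) = (A^N/N!) / sum(A^k/k!, k=0..N) with N=7, A=7.67 = 0.2892

0.2892


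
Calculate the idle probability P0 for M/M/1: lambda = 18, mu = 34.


P0 = 1 - rho = 1 - 18/34 = 0.4706

0.4706


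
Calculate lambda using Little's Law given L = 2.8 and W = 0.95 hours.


lambda = L / W = 2.8 / 0.95 = 2.95 per hour

2.95 per hour


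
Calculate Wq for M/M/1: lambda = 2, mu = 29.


rho = 2/29; Wq = rho/(mu - lambda) = 0.0026 hours

0.0026 hours


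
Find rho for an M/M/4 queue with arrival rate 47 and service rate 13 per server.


rho = lambda/(c*mu) = 47/(4*13) = 0.9038

0.9038


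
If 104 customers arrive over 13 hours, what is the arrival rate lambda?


lambda = total arrivals / time = 104 / 13 = 8.0 per hour

8.0 per hour


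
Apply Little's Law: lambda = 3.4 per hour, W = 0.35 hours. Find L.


L = lambda * W = 3.4 * 0.35 = 1.19

1.19


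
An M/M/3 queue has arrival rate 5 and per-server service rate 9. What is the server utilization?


rho = lambda/(c*mu) = 5/(3*9) = 0.1852

0.1852


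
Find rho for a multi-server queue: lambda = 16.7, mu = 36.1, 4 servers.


rho = lambda / (c * mu) = 16.7 / (4 * 36.1) = 0.1157

0.1157


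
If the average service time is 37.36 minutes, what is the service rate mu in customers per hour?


mu = 60 / avg_service_time = 60 / 37.36 = 1.61 per hour

1.61 per hour


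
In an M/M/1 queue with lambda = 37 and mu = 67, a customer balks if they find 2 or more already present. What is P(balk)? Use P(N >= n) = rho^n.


P(N >= 2) = rho^2 = (37/67)^2 = 0.305

0.305


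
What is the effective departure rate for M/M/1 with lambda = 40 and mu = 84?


For a stable queue (lambda < mu), throughput = lambda = 40 per hour

40 per hour


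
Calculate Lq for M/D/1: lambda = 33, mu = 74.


M/D/1: Lq = rho^2 / (2*(1-rho)) where rho = 33/74; Lq = 0.18

0.18


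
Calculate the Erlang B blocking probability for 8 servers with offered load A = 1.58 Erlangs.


B(N,A) = (A^N/N!) / sum(A^k/k!, k=0..N) with N=8, A=1.58 = 0.0002

0.0002


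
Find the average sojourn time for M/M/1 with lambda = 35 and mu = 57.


W = 1/(mu - lambda) = 1/(57 - 35) = 0.0455 hours

0.0455 hours


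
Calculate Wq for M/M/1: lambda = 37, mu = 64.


rho = 37/64; Wq = rho/(mu - lambda) = 0.0214 hours

0.0214 hours


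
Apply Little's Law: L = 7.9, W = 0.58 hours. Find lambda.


lambda = L / W = 7.9 / 0.58 = 13.62 per hour

13.62 per hour


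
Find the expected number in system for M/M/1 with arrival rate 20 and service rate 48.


rho = 20/48; L = rho/(1-rho) = 0.71

0.71


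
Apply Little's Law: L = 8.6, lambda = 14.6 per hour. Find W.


W = L / lambda = 8.6 / 14.6 = 0.589 hours

0.589 hours


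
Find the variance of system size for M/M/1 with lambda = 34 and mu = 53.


rho = 34/53; Var(N) = rho/(1-rho)^2 = 4.99

4.99


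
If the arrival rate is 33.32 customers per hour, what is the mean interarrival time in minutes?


Mean interarrival time = 60/lambda = 60/33.32 = 1.8 minutes

1.8 minutes


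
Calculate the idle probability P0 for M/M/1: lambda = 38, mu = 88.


P0 = 1 - rho = 1 - 38/88 = 0.5682

0.5682


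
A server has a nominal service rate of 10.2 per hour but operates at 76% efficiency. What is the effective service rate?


Effective rate = mu * efficiency = 10.2 * 0.76 = 7.75 per hour

7.75 per hour


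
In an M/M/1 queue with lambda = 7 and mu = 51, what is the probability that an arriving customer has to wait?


P(wait) = rho = lambda/mu = 7/51 = 0.1373

0.1373


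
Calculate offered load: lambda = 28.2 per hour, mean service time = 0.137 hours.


Offered load a = lambda * E[S] = 28.2 * 0.137 = 3.86 Erlangs

3.86 Erlangs


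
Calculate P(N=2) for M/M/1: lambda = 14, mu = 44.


rho = 14/44; P(n) = (1-rho)*rho^n = (1-14/44)*(14/44)^2 = 0.069

0.069


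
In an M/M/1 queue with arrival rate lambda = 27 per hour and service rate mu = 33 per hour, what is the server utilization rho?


rho = lambda/mu = 27/33 = 0.8182

0.8182


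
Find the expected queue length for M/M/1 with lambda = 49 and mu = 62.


rho = 49/62; Lq = rho^2/(1-rho) = 2.98

2.98


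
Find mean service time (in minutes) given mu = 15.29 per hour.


Mean service time = 60/mu = 60/15.29 = 3.92 minutes

3.92 minutes


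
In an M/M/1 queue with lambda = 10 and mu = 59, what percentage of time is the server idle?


Idle fraction = (1 - rho) * 100 = (1 - 10/59) * 100 = 83.1%

83.1%


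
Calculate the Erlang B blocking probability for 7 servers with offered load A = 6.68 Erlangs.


B(N,A) = (A^N/N!) / sum(A^k/k!, k=0..N) with N=7, A=6.68 = 0.2288

0.2288


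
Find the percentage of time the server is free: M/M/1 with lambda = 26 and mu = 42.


Idle fraction = (1 - rho) * 100 = (1 - 26/42) * 100 = 38.1%

38.1%


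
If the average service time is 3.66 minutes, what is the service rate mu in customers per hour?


mu = 60 / avg_service_time = 60 / 3.66 = 16.39 per hour

16.39 per hour


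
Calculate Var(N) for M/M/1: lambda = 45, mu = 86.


rho = 45/86; Var(N) = rho/(1-rho)^2 = 2.3

2.3


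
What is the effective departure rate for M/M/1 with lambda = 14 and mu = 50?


For a stable queue (lambda < mu), throughput = lambda = 14 per hour

14 per hour


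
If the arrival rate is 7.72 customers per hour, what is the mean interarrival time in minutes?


Mean interarrival time = 60/lambda = 60/7.72 = 7.77 minutes

7.77 minutes


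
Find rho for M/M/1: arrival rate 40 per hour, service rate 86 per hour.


rho = lambda/mu = 40/86 = 0.4651

0.4651


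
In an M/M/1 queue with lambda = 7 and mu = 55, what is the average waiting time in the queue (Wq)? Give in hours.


rho = 7/55; Wq = rho/(mu - lambda) = 0.0027 hours

0.0027 hours


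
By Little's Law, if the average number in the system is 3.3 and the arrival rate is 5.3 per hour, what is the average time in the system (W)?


W = L / lambda = 3.3 / 5.3 = 0.6226 hours

0.6226 hours


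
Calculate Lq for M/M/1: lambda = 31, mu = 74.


rho = 31/74; Lq = rho^2/(1-rho) = 0.3

0.3


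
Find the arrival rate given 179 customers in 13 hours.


lambda = total arrivals / time = 179 / 13 = 13.77 per hour

13.77 per hour


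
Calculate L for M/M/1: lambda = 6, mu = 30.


rho = 6/30; L = rho/(1-rho) = 0.25

0.25


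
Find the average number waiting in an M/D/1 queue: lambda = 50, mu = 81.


M/D/1: Lq = rho^2 / (2*(1-rho)) where rho = 50/81; Lq = 0.5

0.5


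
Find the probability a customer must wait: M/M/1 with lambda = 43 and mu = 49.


P(wait) = rho = lambda/mu = 43/49 = 0.8776

0.8776


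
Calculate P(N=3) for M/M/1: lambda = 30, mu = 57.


rho = 30/57; P(n) = (1-rho)*rho^n = (1-30/57)*(30/57)^3 = 0.0691

0.0691


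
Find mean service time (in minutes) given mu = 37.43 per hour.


Mean service time = 60/mu = 60/37.43 = 1.6 minutes

1.6 minutes


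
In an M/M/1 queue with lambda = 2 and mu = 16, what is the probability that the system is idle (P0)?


P0 = 1 - rho = 1 - 2/16 = 0.875

0.875


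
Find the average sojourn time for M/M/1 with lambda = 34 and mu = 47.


W = 1/(mu - lambda) = 1/(47 - 34) = 0.0769 hours

0.0769 hours


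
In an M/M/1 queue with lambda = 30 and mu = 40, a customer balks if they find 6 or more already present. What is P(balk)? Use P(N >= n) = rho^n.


P(N >= 6) = rho^6 = (30/40)^6 = 0.178

0.178


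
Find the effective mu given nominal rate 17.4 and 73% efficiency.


Effective rate = mu * efficiency = 17.4 * 0.73 = 12.7 per hour

12.7 per hour


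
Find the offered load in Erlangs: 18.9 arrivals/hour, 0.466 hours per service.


Offered load a = lambda * E[S] = 18.9 * 0.466 = 8.81 Erlangs

8.81 Erlangs


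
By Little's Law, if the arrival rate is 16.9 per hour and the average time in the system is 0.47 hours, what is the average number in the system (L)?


L = lambda * W = 16.9 * 0.47 = 7.94

7.94


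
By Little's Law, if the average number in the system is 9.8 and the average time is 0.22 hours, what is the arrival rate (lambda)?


lambda = L / W = 9.8 / 0.22 = 44.55 per hour

44.55 per hour


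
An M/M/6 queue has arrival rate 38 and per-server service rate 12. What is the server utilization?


rho = lambda/(c*mu) = 38/(6*12) = 0.5278

0.5278


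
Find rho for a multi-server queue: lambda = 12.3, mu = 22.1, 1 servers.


rho = lambda / (c * mu) = 12.3 / (1 * 22.1) = 0.5566

0.5566


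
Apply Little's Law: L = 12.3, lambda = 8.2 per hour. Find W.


W = L / lambda = 12.3 / 8.2 = 1.5 hours

1.5 hours


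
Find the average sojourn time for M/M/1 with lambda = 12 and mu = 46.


W = 1/(mu - lambda) = 1/(46 - 12) = 0.0294 hours

0.0294 hours


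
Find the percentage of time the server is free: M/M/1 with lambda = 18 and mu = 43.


Idle fraction = (1 - rho) * 100 = (1 - 18/43) * 100 = 58.1%

58.1%


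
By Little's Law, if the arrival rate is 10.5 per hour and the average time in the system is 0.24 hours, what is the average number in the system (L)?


L = lambda * W = 10.5 * 0.24 = 2.52

2.52


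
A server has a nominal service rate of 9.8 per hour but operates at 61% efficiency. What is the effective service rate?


Effective rate = mu * efficiency = 9.8 * 0.61 = 5.98 per hour

5.98 per hour


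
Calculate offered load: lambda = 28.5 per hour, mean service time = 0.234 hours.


Offered load a = lambda * E[S] = 28.5 * 0.234 = 6.67 Erlangs

6.67 Erlangs


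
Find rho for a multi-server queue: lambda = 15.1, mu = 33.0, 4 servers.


rho = lambda / (c * mu) = 15.1 / (4 * 33.0) = 0.1144

0.1144


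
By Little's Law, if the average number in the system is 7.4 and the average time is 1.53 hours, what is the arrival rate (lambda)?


lambda = L / W = 7.4 / 1.53 = 4.84 per hour

4.84 per hour


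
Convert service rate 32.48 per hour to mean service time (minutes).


Mean service time = 60/mu = 60/32.48 = 1.85 minutes

1.85 minutes


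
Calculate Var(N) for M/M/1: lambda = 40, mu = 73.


rho = 40/73; Var(N) = rho/(1-rho)^2 = 2.68

2.68


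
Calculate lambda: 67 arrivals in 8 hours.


lambda = total arrivals / time = 67 / 8 = 8.38 per hour

8.38 per hour


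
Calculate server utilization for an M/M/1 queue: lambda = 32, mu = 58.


rho = lambda/mu = 32/58 = 0.5517

0.5517


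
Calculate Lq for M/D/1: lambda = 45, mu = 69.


M/D/1: Lq = rho^2 / (2*(1-rho)) where rho = 45/69; Lq = 0.61

0.61


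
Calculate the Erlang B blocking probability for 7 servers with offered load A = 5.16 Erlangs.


B(N,A) = (A^N/N!) / sum(A^k/k!, k=0..N) with N=7, A=5.16 = 0.1306

0.1306


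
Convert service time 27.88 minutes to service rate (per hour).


mu = 60 / avg_service_time = 60 / 27.88 = 2.15 per hour

2.15 per hour


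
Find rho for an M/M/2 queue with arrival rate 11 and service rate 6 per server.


rho = lambda/(c*mu) = 11/(2*6) = 0.9167

0.9167


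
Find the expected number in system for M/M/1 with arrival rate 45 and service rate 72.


rho = 45/72; L = rho/(1-rho) = 1.67

1.67


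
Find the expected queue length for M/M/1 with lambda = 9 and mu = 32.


rho = 9/32; Lq = rho^2/(1-rho) = 0.11

0.11


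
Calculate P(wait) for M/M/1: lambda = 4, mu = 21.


P(wait) = rho = lambda/mu = 4/21 = 0.1905

0.1905


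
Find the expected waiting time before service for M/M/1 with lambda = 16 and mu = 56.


rho = 16/56; Wq = rho/(mu - lambda) = 0.0071 hours

0.0071 hours


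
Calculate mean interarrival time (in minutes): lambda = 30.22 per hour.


Mean interarrival time = 60/lambda = 60/30.22 = 1.99 minutes

1.99 minutes


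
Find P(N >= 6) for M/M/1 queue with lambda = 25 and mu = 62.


P(N >= 6) = rho^6 = (25/62)^6 = 0.0043

0.0043


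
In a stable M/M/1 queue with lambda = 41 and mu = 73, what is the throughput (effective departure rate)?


For a stable queue (lambda < mu), throughput = lambda = 41 per hour

41 per hour


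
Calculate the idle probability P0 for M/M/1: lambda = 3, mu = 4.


P0 = 1 - rho = 1 - 3/4 = 0.25

0.25


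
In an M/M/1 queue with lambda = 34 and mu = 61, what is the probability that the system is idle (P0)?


P0 = 1 - rho = 1 - 34/61 = 0.4426

0.4426


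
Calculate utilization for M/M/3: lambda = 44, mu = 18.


rho = lambda/(c*mu) = 44/(3*18) = 0.8148

0.8148


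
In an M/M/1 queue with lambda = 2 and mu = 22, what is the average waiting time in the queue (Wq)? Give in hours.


rho = 2/22; Wq = rho/(mu - lambda) = 0.0045 hours

0.0045 hours


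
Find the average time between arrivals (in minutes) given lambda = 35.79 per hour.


Mean interarrival time = 60/lambda = 60/35.79 = 1.68 minutes

1.68 minutes


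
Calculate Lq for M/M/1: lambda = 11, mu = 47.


rho = 11/47; Lq = rho^2/(1-rho) = 0.07

0.07


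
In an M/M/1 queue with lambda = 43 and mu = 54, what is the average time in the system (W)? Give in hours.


W = 1/(mu - lambda) = 1/(54 - 43) = 0.0909 hours

0.0909 hours


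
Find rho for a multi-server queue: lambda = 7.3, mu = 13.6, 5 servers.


rho = lambda / (c * mu) = 7.3 / (5 * 13.6) = 0.1074

0.1074


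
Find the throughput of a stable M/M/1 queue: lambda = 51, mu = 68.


For a stable queue (lambda < mu), throughput = lambda = 51 per hour

51 per hour


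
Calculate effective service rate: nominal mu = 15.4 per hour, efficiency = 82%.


Effective rate = mu * efficiency = 15.4 * 0.82 = 12.63 per hour

12.63 per hour


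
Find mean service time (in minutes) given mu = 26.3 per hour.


Mean service time = 60/mu = 60/26.3 = 2.28 minutes

2.28 minutes


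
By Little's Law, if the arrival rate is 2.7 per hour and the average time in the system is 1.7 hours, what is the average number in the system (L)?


L = lambda * W = 2.7 * 1.7 = 4.59

4.59


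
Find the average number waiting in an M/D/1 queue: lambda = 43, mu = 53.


M/D/1: Lq = rho^2 / (2*(1-rho)) where rho = 43/53; Lq = 1.74

1.74


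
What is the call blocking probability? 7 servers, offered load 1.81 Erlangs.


B(N,A) = (A^N/N!) / sum(A^k/k!, k=0..N) with N=7, A=1.81 = 0.0021

0.0021


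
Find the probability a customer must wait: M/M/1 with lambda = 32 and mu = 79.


P(wait) = rho = lambda/mu = 32/79 = 0.4051

0.4051


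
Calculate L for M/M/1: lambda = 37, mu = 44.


rho = 37/44; L = rho/(1-rho) = 5.29

5.29


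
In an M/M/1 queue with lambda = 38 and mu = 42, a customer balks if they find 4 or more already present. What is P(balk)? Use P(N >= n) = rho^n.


P(N >= 4) = rho^4 = (38/42)^4 = 0.6701

0.6701


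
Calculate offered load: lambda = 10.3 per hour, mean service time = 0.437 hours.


Offered load a = lambda * E[S] = 10.3 * 0.437 = 4.5 Erlangs

4.5 Erlangs


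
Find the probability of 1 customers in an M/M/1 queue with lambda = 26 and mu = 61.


rho = 26/61; P(n) = (1-rho)*rho^n = (1-26/61)*(26/61)^1 = 0.2446

0.2446


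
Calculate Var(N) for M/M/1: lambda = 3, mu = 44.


rho = 3/44; Var(N) = rho/(1-rho)^2 = 0.08

0.08


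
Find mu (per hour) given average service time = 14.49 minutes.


mu = 60 / avg_service_time = 60 / 14.49 = 4.14 per hour

4.14 per hour


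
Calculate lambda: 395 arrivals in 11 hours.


lambda = total arrivals / time = 395 / 11 = 35.91 per hour

35.91 per hour


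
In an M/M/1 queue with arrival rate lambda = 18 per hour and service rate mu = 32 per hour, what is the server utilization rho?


rho = lambda/mu = 18/32 = 0.5625

0.5625


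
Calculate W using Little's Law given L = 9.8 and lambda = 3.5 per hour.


W = L / lambda = 9.8 / 3.5 = 2.8 hours

2.8 hours


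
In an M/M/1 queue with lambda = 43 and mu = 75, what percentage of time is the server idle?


Idle fraction = (1 - rho) * 100 = (1 - 43/75) * 100 = 42.7%

42.7%


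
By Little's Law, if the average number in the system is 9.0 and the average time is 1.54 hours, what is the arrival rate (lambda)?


lambda = L / W = 9.0 / 1.54 = 5.84 per hour

5.84 per hour


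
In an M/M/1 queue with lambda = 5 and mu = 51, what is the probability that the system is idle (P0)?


P0 = 1 - rho = 1 - 5/51 = 0.902

0.902


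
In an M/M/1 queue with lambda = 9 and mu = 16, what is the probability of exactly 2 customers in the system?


rho = 9/16; P(n) = (1-rho)*rho^n = (1-9/16)*(9/16)^2 = 0.1384

0.1384


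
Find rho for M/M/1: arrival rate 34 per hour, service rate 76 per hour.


rho = lambda/mu = 34/76 = 0.4474

0.4474


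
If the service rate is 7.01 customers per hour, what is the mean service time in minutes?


Mean service time = 60/mu = 60/7.01 = 8.56 minutes

8.56 minutes


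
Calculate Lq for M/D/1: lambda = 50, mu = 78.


M/D/1: Lq = rho^2 / (2*(1-rho)) where rho = 50/78; Lq = 0.57

0.57


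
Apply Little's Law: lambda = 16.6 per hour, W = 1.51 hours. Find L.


L = lambda * W = 16.6 * 1.51 = 25.07

25.07


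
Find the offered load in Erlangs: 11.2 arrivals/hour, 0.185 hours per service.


Offered load a = lambda * E[S] = 11.2 * 0.185 = 2.07 Erlangs

2.07 Erlangs


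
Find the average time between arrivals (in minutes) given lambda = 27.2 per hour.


Mean interarrival time = 60/lambda = 60/27.2 = 2.21 minutes

2.21 minutes


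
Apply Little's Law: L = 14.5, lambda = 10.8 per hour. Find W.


W = L / lambda = 14.5 / 10.8 = 1.3426 hours

1.3426 hours


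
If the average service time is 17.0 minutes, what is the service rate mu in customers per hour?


mu = 60 / avg_service_time = 60 / 17.0 = 3.53 per hour

3.53 per hour


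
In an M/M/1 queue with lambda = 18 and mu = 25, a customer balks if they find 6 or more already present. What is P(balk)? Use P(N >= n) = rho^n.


P(N >= 6) = rho^6 = (18/25)^6 = 0.1393

0.1393


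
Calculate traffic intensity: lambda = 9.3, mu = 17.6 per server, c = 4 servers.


rho = lambda / (c * mu) = 9.3 / (4 * 17.6) = 0.1321

0.1321


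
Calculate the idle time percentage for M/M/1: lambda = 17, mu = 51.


Idle fraction = (1 - rho) * 100 = (1 - 17/51) * 100 = 66.7%

66.7%


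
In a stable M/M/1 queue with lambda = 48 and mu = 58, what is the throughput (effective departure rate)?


For a stable queue (lambda < mu), throughput = lambda = 48 per hour

48 per hour


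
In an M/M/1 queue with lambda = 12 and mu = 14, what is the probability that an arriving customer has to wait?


P(wait) = rho = lambda/mu = 12/14 = 0.8571

0.8571


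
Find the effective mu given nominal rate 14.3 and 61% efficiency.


Effective rate = mu * efficiency = 14.3 * 0.61 = 8.72 per hour

8.72 per hour


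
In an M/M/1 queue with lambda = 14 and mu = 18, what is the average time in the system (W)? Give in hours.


W = 1/(mu - lambda) = 1/(18 - 14) = 0.25 hours

0.25 hours


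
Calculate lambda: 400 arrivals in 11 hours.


lambda = total arrivals / time = 400 / 11 = 36.36 per hour

36.36 per hour


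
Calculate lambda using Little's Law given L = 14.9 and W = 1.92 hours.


lambda = L / W = 14.9 / 1.92 = 7.76 per hour

7.76 per hour


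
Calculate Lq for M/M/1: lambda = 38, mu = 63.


rho = 38/63; Lq = rho^2/(1-rho) = 0.92

0.92


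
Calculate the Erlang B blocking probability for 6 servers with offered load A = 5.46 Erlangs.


B(N,A) = (A^N/N!) / sum(A^k/k!, k=0..N) with N=6, A=5.46 = 0.2261

0.2261


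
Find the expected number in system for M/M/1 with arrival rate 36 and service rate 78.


rho = 36/78; L = rho/(1-rho) = 0.86

0.86


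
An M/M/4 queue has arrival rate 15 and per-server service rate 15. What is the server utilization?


rho = lambda/(c*mu) = 15/(4*15) = 0.25

0.25


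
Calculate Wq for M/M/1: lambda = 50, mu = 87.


rho = 50/87; Wq = rho/(mu - lambda) = 0.0155 hours

0.0155 hours


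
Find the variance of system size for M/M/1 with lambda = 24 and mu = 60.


rho = 24/60; Var(N) = rho/(1-rho)^2 = 1.11

1.11


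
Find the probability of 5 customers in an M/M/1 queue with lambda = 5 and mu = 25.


rho = 5/25; P(n) = (1-rho)*rho^n = (1-5/25)*(5/25)^5 = 0.0003

0.0003


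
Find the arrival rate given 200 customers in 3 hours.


lambda = total arrivals / time = 200 / 3 = 66.67 per hour

66.67 per hour


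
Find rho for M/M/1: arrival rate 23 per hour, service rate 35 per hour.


rho = lambda/mu = 23/35 = 0.6571

0.6571


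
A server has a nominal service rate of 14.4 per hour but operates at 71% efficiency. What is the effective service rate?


Effective rate = mu * efficiency = 14.4 * 0.71 = 10.22 per hour

10.22 per hour


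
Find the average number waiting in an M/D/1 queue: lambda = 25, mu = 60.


M/D/1: Lq = rho^2 / (2*(1-rho)) where rho = 25/60; Lq = 0.15

0.15


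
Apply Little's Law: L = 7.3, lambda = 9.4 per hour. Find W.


W = L / lambda = 7.3 / 9.4 = 0.7766 hours

0.7766 hours


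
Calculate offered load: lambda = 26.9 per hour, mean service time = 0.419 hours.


Offered load a = lambda * E[S] = 26.9 * 0.419 = 11.27 Erlangs

11.27 Erlangs


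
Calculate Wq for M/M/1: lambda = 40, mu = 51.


rho = 40/51; Wq = rho/(mu - lambda) = 0.0713 hours

0.0713 hours


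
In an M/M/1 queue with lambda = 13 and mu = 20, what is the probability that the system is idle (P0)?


P0 = 1 - rho = 1 - 13/20 = 0.35

0.35


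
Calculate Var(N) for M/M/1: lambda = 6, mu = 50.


rho = 6/50; Var(N) = rho/(1-rho)^2 = 0.15

0.15


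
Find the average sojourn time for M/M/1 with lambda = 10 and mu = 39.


W = 1/(mu - lambda) = 1/(39 - 10) = 0.0345 hours

0.0345 hours


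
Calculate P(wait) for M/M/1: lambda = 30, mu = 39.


P(wait) = rho = lambda/mu = 30/39 = 0.7692

0.7692


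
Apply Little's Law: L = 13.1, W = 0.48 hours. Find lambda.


lambda = L / W = 13.1 / 0.48 = 27.29 per hour

27.29 per hour


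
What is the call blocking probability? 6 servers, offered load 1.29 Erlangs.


B(N,A) = (A^N/N!) / sum(A^k/k!, k=0..N) with N=6, A=1.29 = 0.0018

0.0018


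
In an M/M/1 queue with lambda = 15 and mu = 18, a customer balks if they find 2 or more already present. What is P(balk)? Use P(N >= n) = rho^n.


P(N >= 2) = rho^2 = (15/18)^2 = 0.6944

0.6944


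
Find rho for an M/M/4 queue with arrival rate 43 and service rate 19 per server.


rho = lambda/(c*mu) = 43/(4*19) = 0.5658

0.5658


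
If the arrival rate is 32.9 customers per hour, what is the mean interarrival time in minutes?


Mean interarrival time = 60/lambda = 60/32.9 = 1.82 minutes

1.82 minutes


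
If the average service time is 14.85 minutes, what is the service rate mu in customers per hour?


mu = 60 / avg_service_time = 60 / 14.85 = 4.04 per hour

4.04 per hour


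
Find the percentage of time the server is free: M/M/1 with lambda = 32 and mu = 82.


Idle fraction = (1 - rho) * 100 = (1 - 32/82) * 100 = 61.0%

61.0%


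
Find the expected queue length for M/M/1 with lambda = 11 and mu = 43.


rho = 11/43; Lq = rho^2/(1-rho) = 0.09

0.09


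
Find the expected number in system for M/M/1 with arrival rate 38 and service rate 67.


rho = 38/67; L = rho/(1-rho) = 1.31

1.31


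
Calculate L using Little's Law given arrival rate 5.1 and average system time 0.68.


L = lambda * W = 5.1 * 0.68 = 3.47

3.47


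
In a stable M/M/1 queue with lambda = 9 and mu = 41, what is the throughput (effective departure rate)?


For a stable queue (lambda < mu), throughput = lambda = 9 per hour

9 per hour


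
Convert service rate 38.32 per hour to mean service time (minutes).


Mean service time = 60/mu = 60/38.32 = 1.57 minutes

1.57 minutes


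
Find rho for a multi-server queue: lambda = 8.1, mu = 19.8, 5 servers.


rho = lambda / (c * mu) = 8.1 / (5 * 19.8) = 0.0818

0.0818


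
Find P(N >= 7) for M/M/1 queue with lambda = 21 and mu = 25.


P(N >= 7) = rho^7 = (21/25)^7 = 0.2951

0.2951


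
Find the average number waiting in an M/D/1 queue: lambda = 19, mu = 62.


M/D/1: Lq = rho^2 / (2*(1-rho)) where rho = 19/62; Lq = 0.07

0.07


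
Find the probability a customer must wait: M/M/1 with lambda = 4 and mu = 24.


P(wait) = rho = lambda/mu = 4/24 = 0.1667

0.1667


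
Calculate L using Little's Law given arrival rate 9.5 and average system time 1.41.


L = lambda * W = 9.5 * 1.41 = 13.4

13.4


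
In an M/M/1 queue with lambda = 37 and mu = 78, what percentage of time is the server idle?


Idle fraction = (1 - rho) * 100 = (1 - 37/78) * 100 = 52.6%

52.6%


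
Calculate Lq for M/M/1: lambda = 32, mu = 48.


rho = 32/48; Lq = rho^2/(1-rho) = 1.33

1.33


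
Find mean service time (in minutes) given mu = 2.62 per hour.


Mean service time = 60/mu = 60/2.62 = 22.9 minutes

22.9 minutes


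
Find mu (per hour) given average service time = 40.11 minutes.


mu = 60 / avg_service_time = 60 / 40.11 = 1.5 per hour

1.5 per hour


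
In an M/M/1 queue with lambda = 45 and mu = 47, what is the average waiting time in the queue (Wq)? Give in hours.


rho = 45/47; Wq = rho/(mu - lambda) = 0.4787 hours

0.4787 hours


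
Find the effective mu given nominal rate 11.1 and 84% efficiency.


Effective rate = mu * efficiency = 11.1 * 0.84 = 9.32 per hour

9.32 per hour


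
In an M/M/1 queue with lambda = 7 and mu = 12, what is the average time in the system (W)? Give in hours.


W = 1/(mu - lambda) = 1/(12 - 7) = 0.2 hours

0.2 hours


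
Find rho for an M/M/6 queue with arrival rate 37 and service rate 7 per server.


rho = lambda/(c*mu) = 37/(6*7) = 0.881

0.881


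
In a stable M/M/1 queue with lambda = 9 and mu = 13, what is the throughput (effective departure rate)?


For a stable queue (lambda < mu), throughput = lambda = 9 per hour

9 per hour


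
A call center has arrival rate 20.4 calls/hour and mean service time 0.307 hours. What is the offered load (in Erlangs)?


Offered load a = lambda * E[S] = 20.4 * 0.307 = 6.26 Erlangs

6.26 Erlangs


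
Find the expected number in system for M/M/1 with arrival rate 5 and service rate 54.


rho = 5/54; L = rho/(1-rho) = 0.1

0.1


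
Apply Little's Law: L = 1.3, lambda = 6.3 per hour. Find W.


W = L / lambda = 1.3 / 6.3 = 0.2063 hours

0.2063 hours


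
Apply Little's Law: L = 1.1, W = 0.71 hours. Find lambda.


lambda = L / W = 1.1 / 0.71 = 1.55 per hour

1.55 per hour


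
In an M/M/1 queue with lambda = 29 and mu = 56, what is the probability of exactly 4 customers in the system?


rho = 29/56; P(n) = (1-rho)*rho^n = (1-29/56)*(29/56)^4 = 0.0347

0.0347


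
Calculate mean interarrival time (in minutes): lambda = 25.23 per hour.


Mean interarrival time = 60/lambda = 60/25.23 = 2.38 minutes

2.38 minutes


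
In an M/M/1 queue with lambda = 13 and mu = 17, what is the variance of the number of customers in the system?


rho = 13/17; Var(N) = rho/(1-rho)^2 = 13.81

13.81


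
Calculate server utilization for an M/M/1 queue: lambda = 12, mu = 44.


rho = lambda/mu = 12/44 = 0.2727

0.2727


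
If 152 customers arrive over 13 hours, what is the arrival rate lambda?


lambda = total arrivals / time = 152 / 13 = 11.69 per hour

11.69 per hour


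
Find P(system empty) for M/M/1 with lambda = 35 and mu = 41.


P0 = 1 - rho = 1 - 35/41 = 0.1463

0.1463


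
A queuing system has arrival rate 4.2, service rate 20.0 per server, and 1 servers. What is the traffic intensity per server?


rho = lambda / (c * mu) = 4.2 / (1 * 20.0) = 0.21

0.21


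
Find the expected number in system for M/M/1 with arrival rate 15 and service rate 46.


rho = 15/46; L = rho/(1-rho) = 0.48

0.48


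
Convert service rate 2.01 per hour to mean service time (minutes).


Mean service time = 60/mu = 60/2.01 = 29.85 minutes

29.85 minutes


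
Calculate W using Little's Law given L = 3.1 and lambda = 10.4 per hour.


W = L / lambda = 3.1 / 10.4 = 0.2981 hours

0.2981 hours


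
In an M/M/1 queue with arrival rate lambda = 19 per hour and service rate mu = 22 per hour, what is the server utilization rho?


rho = lambda/mu = 19/22 = 0.8636

0.8636


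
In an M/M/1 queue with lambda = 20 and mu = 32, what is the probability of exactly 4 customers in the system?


rho = 20/32; P(n) = (1-rho)*rho^n = (1-20/32)*(20/32)^4 = 0.0572

0.0572


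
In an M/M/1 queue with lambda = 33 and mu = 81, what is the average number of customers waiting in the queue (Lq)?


rho = 33/81; Lq = rho^2/(1-rho) = 0.28

0.28


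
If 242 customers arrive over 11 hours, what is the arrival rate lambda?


lambda = total arrivals / time = 242 / 11 = 22.0 per hour

22.0 per hour


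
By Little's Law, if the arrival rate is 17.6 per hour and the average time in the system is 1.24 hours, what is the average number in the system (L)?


L = lambda * W = 17.6 * 1.24 = 21.82

21.82


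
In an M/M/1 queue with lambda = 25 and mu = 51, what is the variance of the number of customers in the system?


rho = 25/51; Var(N) = rho/(1-rho)^2 = 1.89

1.89


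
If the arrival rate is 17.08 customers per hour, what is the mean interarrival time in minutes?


Mean interarrival time = 60/lambda = 60/17.08 = 3.51 minutes

3.51 minutes


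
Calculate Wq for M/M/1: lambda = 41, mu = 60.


rho = 41/60; Wq = rho/(mu - lambda) = 0.036 hours

0.036 hours


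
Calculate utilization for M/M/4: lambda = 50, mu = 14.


rho = lambda/(c*mu) = 50/(4*14) = 0.8929

0.8929


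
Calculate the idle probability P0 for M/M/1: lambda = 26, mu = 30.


P0 = 1 - rho = 1 - 26/30 = 0.1333

0.1333


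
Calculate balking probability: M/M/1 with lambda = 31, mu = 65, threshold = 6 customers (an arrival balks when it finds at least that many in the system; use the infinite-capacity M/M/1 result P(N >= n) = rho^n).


P(N >= 6) = rho^6 = (31/65)^6 = 0.0118

0.0118


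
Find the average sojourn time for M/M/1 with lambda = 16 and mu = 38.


W = 1/(mu - lambda) = 1/(38 - 16) = 0.0455 hours

0.0455 hours


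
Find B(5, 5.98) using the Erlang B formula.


B(N,A) = (A^N/N!) / sum(A^k/k!, k=0..N) with N=5, A=5.98 = 0.359

0.359


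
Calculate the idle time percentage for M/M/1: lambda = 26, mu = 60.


Idle fraction = (1 - rho) * 100 = (1 - 26/60) * 100 = 56.7%

56.7%


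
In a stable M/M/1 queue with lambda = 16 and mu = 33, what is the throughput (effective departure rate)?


For a stable queue (lambda < mu), throughput = lambda = 16 per hour

16 per hour


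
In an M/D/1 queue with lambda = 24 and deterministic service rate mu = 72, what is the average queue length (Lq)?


M/D/1: Lq = rho^2 / (2*(1-rho)) where rho = 24/72; Lq = 0.08

0.08


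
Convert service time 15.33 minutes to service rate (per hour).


mu = 60 / avg_service_time = 60 / 15.33 = 3.91 per hour

3.91 per hour


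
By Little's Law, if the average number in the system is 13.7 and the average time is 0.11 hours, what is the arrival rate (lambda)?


lambda = L / W = 13.7 / 0.11 = 124.55 per hour

124.55 per hour


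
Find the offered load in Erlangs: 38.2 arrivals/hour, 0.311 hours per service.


Offered load a = lambda * E[S] = 38.2 * 0.311 = 11.88 Erlangs

11.88 Erlangs


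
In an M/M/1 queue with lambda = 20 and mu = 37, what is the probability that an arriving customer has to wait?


P(wait) = rho = lambda/mu = 20/37 = 0.5405

0.5405


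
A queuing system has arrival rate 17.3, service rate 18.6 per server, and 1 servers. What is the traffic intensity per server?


rho = lambda / (c * mu) = 17.3 / (1 * 18.6) = 0.9301

0.9301


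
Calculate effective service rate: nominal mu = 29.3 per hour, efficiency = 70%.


Effective rate = mu * efficiency = 29.3 * 0.7 = 20.51 per hour

20.51 per hour


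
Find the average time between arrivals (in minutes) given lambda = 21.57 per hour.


Mean interarrival time = 60/lambda = 60/21.57 = 2.78 minutes

2.78 minutes


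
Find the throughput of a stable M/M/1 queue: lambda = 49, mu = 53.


For a stable queue (lambda < mu), throughput = lambda = 49 per hour

49 per hour


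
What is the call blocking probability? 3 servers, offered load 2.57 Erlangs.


B(N,A) = (A^N/N!) / sum(A^k/k!, k=0..N) with N=3, A=2.57 = 0.2916

0.2916


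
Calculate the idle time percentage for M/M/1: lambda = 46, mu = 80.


Idle fraction = (1 - rho) * 100 = (1 - 46/80) * 100 = 42.5%

42.5%


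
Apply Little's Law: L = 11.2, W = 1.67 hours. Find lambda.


lambda = L / W = 11.2 / 1.67 = 6.71 per hour

6.71 per hour


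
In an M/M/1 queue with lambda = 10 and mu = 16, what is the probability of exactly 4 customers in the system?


rho = 10/16; P(n) = (1-rho)*rho^n = (1-10/16)*(10/16)^4 = 0.0572

0.0572


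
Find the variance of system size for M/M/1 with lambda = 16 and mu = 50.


rho = 16/50; Var(N) = rho/(1-rho)^2 = 0.69

0.69
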